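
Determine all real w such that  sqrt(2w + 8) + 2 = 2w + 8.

Isolate the radical: sqrt(2w + 8) = 2w + 6.
Square both sides: 2w + 8 = (2w + 6)^2.
Expand and rearrange: 4w^2 + 22w + 28 = 0.
Solving gives w = -2 or w = -3.5.
Check each candidate in the original equation:
  w = -2: sqrt(4) = 2, while 2w + 6 = 2 — valid.
  w = -3.5: sqrt(1) = 1, while 2w + 6 = -1 — extraneous.

w = -2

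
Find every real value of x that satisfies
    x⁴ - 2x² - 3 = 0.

x = -1.7321 or x = 1.7321

Let u = x². The equation becomes u² - 2u - 3 = 0.
Factor: (u - 3)(u + 1) = 0, so u = 3 or u = -1.
x² = 3 gives x = ±√(3) ≈ ±1.7321.
x² = -1 < 0 has no real solution.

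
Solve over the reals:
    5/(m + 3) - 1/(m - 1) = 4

m = -1.618 or m = 0.618

Multiply both sides by (m + 3)(m - 1):
5(m - 1) - (m + 3) = 4(m + 3)(m - 1).
Expand and collect terms: 4m² + 4m - 4 = 0.
By the quadratic formula, m = (-4 ± √80) / 8, so m ≈ 0.618 or m ≈ -1.618.
Neither value makes a denominator zero (m ≠ -3, m ≠ 1), so both are valid.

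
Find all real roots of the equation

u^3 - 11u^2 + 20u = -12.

Rearrange: u^3 - 11u^2 + 20u + 12 = 0.
Possible rational roots are divisors of 12. Testing u = 3 gives 0, so (u - 3) is a factor.
Divide: u^3 - 11u^2 + 20u + 12 = (u - 3)(u^2 - 8u - 4).
Apply the quadratic formula to u^2 - 8u - 4 = 0: u = (8 +/- sqrt(80))/2, i.e. u ~= 8.4721 or u ~= -0.4721.

u = -0.4721 or u = 3 or u = 8.4721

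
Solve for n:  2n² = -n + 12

n = -2.7122 or n = 2.2122

Rearrange to standard form: 2n² + n - 12 = 0.
Discriminant: (1)² − 4·2·(-12) = 97.
Quadratic formula: n = (-1 ± √97) / 4.
So n = -1/4 + √(97)/4 ≈ 2.2122 or n = -√(97)/4 - 1/4 ≈ -2.7122.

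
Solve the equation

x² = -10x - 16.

Bring every term to one side: x² + 10x + 16 = 0.
Factor: (x + 2)(x + 8) = 0.
So x = -2 or x = -8.

x = -8 or x = -2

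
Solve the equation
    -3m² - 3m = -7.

Rearrange to standard form: -3m² - 3m + 7 = 0.
Discriminant: (-3)² − 4·(-3)·7 = 93.
Quadratic formula: m = (3 ± √93) / (-6).
So m = -√(93)/6 - 1/2 ≈ -2.1073 or m = -1/2 + √(93)/6 ≈ 1.1073.

m = -2.1073 or m = 1.1073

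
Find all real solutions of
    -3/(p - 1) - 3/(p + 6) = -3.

p = -5.1401 or p = 2.1401

Multiply both sides by (p - 1)(p + 6):
-3(p + 6) - 3(p - 1) = -3(p - 1)(p + 6).
Expand and collect terms: -3p^2 - 9p + 33 = 0.
By the quadratic formula, p = (9 +/- sqrt(477)) / -6, so p ~= -5.1401 or p ~= 2.1401.
Neither value makes a denominator zero (p != 1, p != -6), so both are valid.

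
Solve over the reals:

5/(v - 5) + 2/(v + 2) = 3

v = -1.4699 or v = 6.8032

Multiply both sides by (v - 5)(v + 2):
5(v + 2) + 2(v - 5) = 3(v - 5)(v + 2).
Expand and collect terms: 3v^2 - 16v - 30 = 0.
By the quadratic formula, v = (16 +/- sqrt(616)) / 6, so v ~= 6.8032 or v ~= -1.4699.
Neither value makes a denominator zero (v != 5, v != -2), so both are valid.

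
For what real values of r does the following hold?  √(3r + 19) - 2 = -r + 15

Isolate the radical: √(3r + 19) = -r + 17.
Square both sides: 3r + 19 = (-r + 17)².
Expand and rearrange: r² - 37r + 270 = 0.
Solving gives r = 27 or r = 10.
Check each candidate in the original equation:
  r = 27: √(100) = 10, while -r + 17 = -10 — extraneous.
  r = 10: √(49) = 7, while -r + 17 = 7 — valid.

r = 10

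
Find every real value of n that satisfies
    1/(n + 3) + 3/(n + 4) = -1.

Multiply both sides by (n + 3)(n + 4):
(n + 4) + 3(n + 3) = -(n + 3)(n + 4).
Expand and collect terms: -n^2 - 11n - 25 = 0.
By the quadratic formula, n = (11 +/- sqrt(21)) / -2, so n ~= -7.7913 or n ~= -3.2087.
Neither value makes a denominator zero (n != -3, n != -4), so both are valid.

n = -7.7913 or n = -3.2087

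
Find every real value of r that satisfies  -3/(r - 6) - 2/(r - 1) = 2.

Multiply both sides by (r - 6)(r - 1):
-3(r - 1) - 2(r - 6) = 2(r - 6)(r - 1).
Expand and collect terms: 2r^2 - 9r - 3 = 0.
By the quadratic formula, r = (9 +/- sqrt(105)) / 4, so r ~= 4.8117 or r ~= -0.3117.
Neither value makes a denominator zero (r != 6, r != 1), so both are valid.

r = -0.3117 or r = 4.8117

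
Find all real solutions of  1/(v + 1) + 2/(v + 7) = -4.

v = -7.5199 or v = -1.2301

Multiply both sides by (v + 1)(v + 7):
(v + 7) + 2(v + 1) = -4(v + 1)(v + 7).
Expand and collect terms: -4v² - 35v - 37 = 0.
By the quadratic formula, v = (35 ± √633) / -8, so v ≈ -7.5199 or v ≈ -1.2301.
Neither value makes a denominator zero (v ≠ -1, v ≠ -7), so both are valid.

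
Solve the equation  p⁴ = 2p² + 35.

p = -2.6458 or p = 2.6458

Let u = p². The equation becomes u² - 2u - 35 = 0.
Factor: (u + 5)(u - 7) = 0, so u = -5 or u = 7.
p² = -5 < 0 has no real solution.
p² = 7 gives p = ±√(7) ≈ ±2.6458.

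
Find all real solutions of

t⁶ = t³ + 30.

t = -1.71 or t = 1.8171

Let u = t³. The equation becomes u² - u - 30 = 0.
Factor: (u + 5)(u - 6) = 0, so u = -5 or u = 6.
t³ = -5 gives t = -∛(5) ≈ -1.71.
t³ = 6 gives t = ∛(6) ≈ 1.8171.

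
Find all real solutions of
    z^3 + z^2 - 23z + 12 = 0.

z = -5.5414 or z = 0.5414 or z = 4

Possible rational roots are divisors of 12. Testing z = 4 gives 0, so (z - 4) is a factor.
Divide: z^3 + z^2 - 23z + 12 = (z - 4)(z^2 + 5z - 3).
Apply the quadratic formula to z^2 + 5z - 3 = 0: z = (-5 +/- sqrt(37))/2, i.e. z ~= 0.5414 or z ~= -5.5414.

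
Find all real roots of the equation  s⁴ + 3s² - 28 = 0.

s = -2 or s = 2

Let u = s². The equation becomes u² + 3u - 28 = 0.
Factor: (u - 4)(u + 7) = 0, so u = 4 or u = -7.
s² = 4 gives s = ±2.
s² = -7 < 0 has no real solution.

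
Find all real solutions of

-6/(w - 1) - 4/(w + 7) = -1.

Multiply both sides by (w - 1)(w + 7):
-6(w + 7) - 4(w - 1) = -(w - 1)(w + 7).
Expand and collect terms: -w^2 + 4w + 45 = 0.
Factor or apply the quadratic formula: w = -5 or w = 9.
Neither value makes a denominator zero (w != 1, w != -7), so both are valid.

w = -5 or w = 9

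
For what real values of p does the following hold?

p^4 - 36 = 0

p = -2.4495 or p = 2.4495

Let u = p^2. The equation becomes u^2 - 36 = 0.
Factor: (u - 6)(u + 6) = 0, so u = 6 or u = -6.
p^2 = 6 gives p = +/-sqrt(6) ~= +/-2.4495.
p^2 = -6 < 0 has no real solution.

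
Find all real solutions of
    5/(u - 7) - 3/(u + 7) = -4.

u = -6.1714 or u = 5.6714

Multiply both sides by (u - 7)(u + 7):
5(u + 7) - 3(u - 7) = -4(u - 7)(u + 7).
Expand and collect terms: -4u² - 2u + 140 = 0.
By the quadratic formula, u = (2 ± √2244) / -8, so u ≈ -6.1714 or u ≈ 5.6714.
Neither value makes a denominator zero (u ≠ 7, u ≠ -7), so both are valid.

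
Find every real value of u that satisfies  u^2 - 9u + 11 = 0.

u = 1.4586 or u = 7.5414

Discriminant: (-9)^2 - 4*1*11 = 37.
Quadratic formula: u = (9 +/- sqrt(37)) / 2.
So u = sqrt(37)/2 + 9/2 ~= 7.5414 or u = 9/2 - sqrt(37)/2 ~= 1.4586.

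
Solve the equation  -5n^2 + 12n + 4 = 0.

Discriminant: (12)^2 - 4*(-5)*4 = 224.
Quadratic formula: n = (-12 +/- sqrt(224)) / (-10).
So n = 6/5 - 2*sqrt(14)/5 ~= -0.2967 or n = 6/5 + 2*sqrt(14)/5 ~= 2.6967.

n = -0.2967 or n = 2.6967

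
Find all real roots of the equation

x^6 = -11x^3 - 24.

x = -2 or x = -1.4422

Let u = x^3. The equation becomes u^2 + 11u + 24 = 0.
Factor: (u + 8)(u + 3) = 0, so u = -8 or u = -3.
x^3 = -8 gives x = -2.
x^3 = -3 gives x = -(3)^(1/3) ~= -1.4422.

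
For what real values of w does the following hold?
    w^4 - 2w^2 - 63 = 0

w = -3 or w = 3

Let u = w^2. The equation becomes u^2 - 2u - 63 = 0.
Factor: (u - 9)(u + 7) = 0, so u = 9 or u = -7.
w^2 = 9 gives w = +/-3.
w^2 = -7 < 0 has no real solution.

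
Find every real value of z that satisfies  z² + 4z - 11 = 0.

z = -5.873 or z = 1.873

Discriminant: (4)² − 4·1·(-11) = 60.
Quadratic formula: z = (-4 ± √60) / 2.
So z = -2 + √(15) ≈ 1.873 or z = -√(15) - 2 ≈ -5.873.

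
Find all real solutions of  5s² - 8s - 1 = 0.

s = -0.1165 or s = 1.7165

Discriminant: (-8)² − 4·5·(-1) = 84.
Quadratic formula: s = (8 ± √84) / 10.
So s = 4/5 + √(21)/5 ≈ 1.7165 or s = 4/5 - √(21)/5 ≈ -0.1165.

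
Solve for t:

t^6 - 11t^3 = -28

t = 1.5874 or t = 1.9129

Let u = t^3. The equation becomes u^2 - 11u + 28 = 0.
Factor: (u - 7)(u - 4) = 0, so u = 7 or u = 4.
t^3 = 7 gives t = (7)^(1/3) ~= 1.9129.
t^3 = 4 gives t = (4)^(1/3) ~= 1.5874.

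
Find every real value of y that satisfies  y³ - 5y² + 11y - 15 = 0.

y = 3

Possible rational roots are divisors of -15. Testing y = 3 gives 0, so (y - 3) is a factor.
Divide: y³ - 5y² + 11y - 15 = (y - 3)(y² - 2y + 5).
The quadratic y² - 2y + 5 has discriminant -16 < 0, so no further real roots.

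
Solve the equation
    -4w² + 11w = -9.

w = -0.6599 or w = 3.4099

Rearrange to standard form: -4w² + 11w + 9 = 0.
Discriminant: (11)² − 4·(-4)·9 = 265.
Quadratic formula: w = (-11 ± √265) / (-8).
So w = 11/8 - √(265)/8 ≈ -0.6599 or w = 11/8 + √(265)/8 ≈ 3.4099.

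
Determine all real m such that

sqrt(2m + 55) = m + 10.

m = -3

Square both sides: 2m + 55 = (m + 10)^2.
Expand and rearrange: m^2 + 18m + 45 = 0.
Solving gives m = -3 or m = -15.
Check each candidate in the original equation:
  m = -3: sqrt(49) = 7, while m + 10 = 7 — valid.
  m = -15: sqrt(25) = 5, while m + 10 = -5 — extraneous.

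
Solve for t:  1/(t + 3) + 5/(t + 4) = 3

Multiply both sides by (t + 3)(t + 4):
(t + 4) + 5(t + 3) = 3(t + 3)(t + 4).
Expand and collect terms: 3t^2 + 15t + 17 = 0.
By the quadratic formula, t = (-15 +/- sqrt(21)) / 6, so t ~= -1.7362 or t ~= -3.2638.
Neither value makes a denominator zero (t != -3, t != -4), so both are valid.

t = -3.2638 or t = -1.7362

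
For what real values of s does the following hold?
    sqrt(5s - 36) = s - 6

s = 8 or s = 9

Square both sides: 5s - 36 = (s - 6)^2.
Expand and rearrange: s^2 - 17s + 72 = 0.
Solving gives s = 9 or s = 8.
Check each candidate in the original equation:
  s = 9: sqrt(9) = 3, while s - 6 = 3 — valid.
  s = 8: sqrt(4) = 2, while s - 6 = 2 — valid.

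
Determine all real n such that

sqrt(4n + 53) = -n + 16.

n = 7

Square both sides: 4n + 53 = (-n + 16)^2.
Expand and rearrange: n^2 - 36n + 203 = 0.
Solving gives n = 29 or n = 7.
Check each candidate in the original equation:
  n = 29: sqrt(169) = 13, while -n + 16 = -13 — extraneous.
  n = 7: sqrt(81) = 9, while -n + 16 = 9 — valid.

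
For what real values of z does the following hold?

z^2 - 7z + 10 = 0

Factor: (z - 5)(z - 2) = 0.
So z = 5 or z = 2.

z = 2 or z = 5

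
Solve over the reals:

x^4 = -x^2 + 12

x = -1.7321 or x = 1.7321

Let u = x^2. The equation becomes u^2 + u - 12 = 0.
Factor: (u + 4)(u - 3) = 0, so u = -4 or u = 3.
x^2 = -4 < 0 has no real solution.
x^2 = 3 gives x = +/-sqrt(3) ~= +/-1.7321.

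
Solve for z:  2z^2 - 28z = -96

Bring every term to one side: 2z^2 - 28z + 96 = 0.
Factor: 2(z - 8)(z - 6) = 0.
So z = 8 or z = 6.

z = 6 or z = 8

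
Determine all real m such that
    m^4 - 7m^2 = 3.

m = -2.7212 or m = 2.7212

Let u = m^2. The equation becomes u^2 - 7u - 3 = 0.
By the quadratic formula, u = 7/2 + sqrt(61)/2 or u = 7/2 - sqrt(61)/2.
m^2 = 7/2 + sqrt(61)/2 gives m = +/-sqrt(7/2 + sqrt(61)/2) ~= +/-2.7212.
m^2 = 7/2 - sqrt(61)/2 < 0 has no real solution.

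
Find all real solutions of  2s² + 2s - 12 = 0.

s = -3 or s = 2

Factor: 2(s - 2)(s + 3) = 0.
So s = 2 or s = -3.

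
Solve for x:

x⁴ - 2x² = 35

Let u = x². The equation becomes u² - 2u - 35 = 0.
Factor: (u - 7)(u + 5) = 0, so u = 7 or u = -5.
x² = 7 gives x = ±√(7) ≈ ±2.6458.
x² = -5 < 0 has no real solution.

x = -2.6458 or x = 2.6458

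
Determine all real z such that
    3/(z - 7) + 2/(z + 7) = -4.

z = -7.5272 or z = 6.2772

Multiply both sides by (z - 7)(z + 7):
3(z + 7) + 2(z - 7) = -4(z - 7)(z + 7).
Expand and collect terms: -4z² - 5z + 189 = 0.
By the quadratic formula, z = (5 ± √3049) / -8, so z ≈ -7.5272 or z ≈ 6.2772.
Neither value makes a denominator zero (z ≠ 7, z ≠ -7), so both are valid.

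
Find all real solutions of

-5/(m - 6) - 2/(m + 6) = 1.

m = -9 or m = 2

Multiply both sides by (m - 6)(m + 6):
-5(m + 6) - 2(m - 6) = (m - 6)(m + 6).
Expand and collect terms: m² + 7m - 18 = 0.
Factor or apply the quadratic formula: m = 2 or m = -9.
Neither value makes a denominator zero (m ≠ 6, m ≠ -6), so both are valid.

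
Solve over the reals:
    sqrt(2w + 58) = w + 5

Square both sides: 2w + 58 = (w + 5)^2.
Expand and rearrange: w^2 + 8w - 33 = 0.
Solving gives w = 3 or w = -11.
Check each candidate in the original equation:
  w = 3: sqrt(64) = 8, while w + 5 = 8 — valid.
  w = -11: sqrt(36) = 6, while w + 5 = -6 — extraneous.

w = 3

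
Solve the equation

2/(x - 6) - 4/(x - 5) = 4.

x = 4.2192 or x = 6.2808

Multiply both sides by (x - 6)(x - 5):
2(x - 5) - 4(x - 6) = 4(x - 6)(x - 5).
Expand and collect terms: 4x² - 42x + 106 = 0.
By the quadratic formula, x = (42 ± √68) / 8, so x ≈ 6.2808 or x ≈ 4.2192.
Neither value makes a denominator zero (x ≠ 6, x ≠ 5), so both are valid.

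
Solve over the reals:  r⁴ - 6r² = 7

Let u = r². The equation becomes u² - 6u - 7 = 0.
Factor: (u - 7)(u + 1) = 0, so u = 7 or u = -1.
r² = 7 gives r = ±√(7) ≈ ±2.6458.
r² = -1 < 0 has no real solution.

r = -2.6458 or r = 2.6458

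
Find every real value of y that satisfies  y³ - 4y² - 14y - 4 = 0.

Possible rational roots are divisors of -4. Testing y = -2 gives 0, so (y + 2) is a factor.
Divide: y³ - 4y² - 14y - 4 = (y + 2)(y² - 6y - 2).
Apply the quadratic formula to y² - 6y - 2 = 0: y = (6 ± √44)/2, i.e. y ≈ 6.3166 or y ≈ -0.3166.

y = -2 or y = -0.3166 or y = 6.3166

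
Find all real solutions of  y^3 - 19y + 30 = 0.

y = -5 or y = 2 or y = 3

Possible rational roots are divisors of 30. Testing y = 3 gives 0, so (y - 3) is a factor.
Divide: y^3 - 19y + 30 = (y - 3)(y^2 + 3y - 10).
Factor the quadratic: y = 2 or y = -5.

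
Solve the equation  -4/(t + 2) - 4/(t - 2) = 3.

t = -3.737 or t = 1.0704

Multiply both sides by (t + 2)(t - 2):
-4(t - 2) - 4(t + 2) = 3(t + 2)(t - 2).
Expand and collect terms: 3t² + 8t - 12 = 0.
By the quadratic formula, t = (-8 ± √208) / 6, so t ≈ 1.0704 or t ≈ -3.737.
Neither value makes a denominator zero (t ≠ -2, t ≠ 2), so both are valid.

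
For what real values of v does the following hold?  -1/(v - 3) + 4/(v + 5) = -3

Multiply both sides by (v - 3)(v + 5):
-(v + 5) + 4(v - 3) = -3(v - 3)(v + 5).
Expand and collect terms: -3v^2 - 9v + 62 = 0.
By the quadratic formula, v = (9 +/- sqrt(825)) / -6, so v ~= -6.2871 or v ~= 3.2871.
Neither value makes a denominator zero (v != 3, v != -5), so both are valid.

v = -6.2871 or v = 3.2871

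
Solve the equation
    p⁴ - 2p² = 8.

p = -2 or p = 2

Let u = p². The equation becomes u² - 2u - 8 = 0.
Factor: (u + 2)(u - 4) = 0, so u = -2 or u = 4.
p² = -2 < 0 has no real solution.
p² = 4 gives p = ±2.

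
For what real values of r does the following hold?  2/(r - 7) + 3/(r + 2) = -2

Multiply both sides by (r - 7)(r + 2):
2(r + 2) + 3(r - 7) = -2(r - 7)(r + 2).
Expand and collect terms: -2r² + 5r + 45 = 0.
By the quadratic formula, r = (-5 ± √385) / -4, so r ≈ -3.6554 or r ≈ 6.1554.
Neither value makes a denominator zero (r ≠ 7, r ≠ -2), so both are valid.

r = -3.6554 or r = 6.1554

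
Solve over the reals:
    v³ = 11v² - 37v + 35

v = 1.5858 or v = 4.4142 or v = 5

Rearrange: v³ - 11v² + 37v - 35 = 0.
Possible rational roots are divisors of -35. Testing v = 5 gives 0, so (v - 5) is a factor.
Divide: v³ - 11v² + 37v - 35 = (v - 5)(v² - 6v + 7).
Apply the quadratic formula to v² - 6v + 7 = 0: v = (6 ± √8)/2, i.e. v ≈ 4.4142 or v ≈ 1.5858.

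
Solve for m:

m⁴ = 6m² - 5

m = -2.2361 or m = -1 or m = 1 or m = 2.2361

Let u = m². The equation becomes u² - 6u + 5 = 0.
Factor: (u - 5)(u - 1) = 0, so u = 5 or u = 1.
m² = 5 gives m = ±√(5) ≈ ±2.2361.
m² = 1 gives m = ±1.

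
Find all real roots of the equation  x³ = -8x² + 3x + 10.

Rearrange: x³ + 8x² - 3x - 10 = 0.
Possible rational roots are divisors of -10. Testing x = -1 gives 0, so (x + 1) is a factor.
Divide: x³ + 8x² - 3x - 10 = (x + 1)(x² + 7x - 10).
Apply the quadratic formula to x² + 7x - 10 = 0: x = (-7 ± √89)/2, i.e. x ≈ 1.217 or x ≈ -8.217.

x = -8.217 or x = -1 or x = 1.217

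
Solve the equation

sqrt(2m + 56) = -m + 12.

m = 4

Square both sides: 2m + 56 = (-m + 12)^2.
Expand and rearrange: m^2 - 26m + 88 = 0.
Solving gives m = 22 or m = 4.
Check each candidate in the original equation:
  m = 22: sqrt(100) = 10, while -m + 12 = -10 — extraneous.
  m = 4: sqrt(64) = 8, while -m + 12 = 8 — valid.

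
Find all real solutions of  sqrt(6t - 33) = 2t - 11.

Square both sides: 6t - 33 = (2t - 11)^2.
Expand and rearrange: 4t^2 - 50t + 154 = 0.
Solving gives t = 7 or t = 5.5.
Check each candidate in the original equation:
  t = 7: sqrt(9) = 3, while 2t - 11 = 3 — valid.
  t = 5.5: sqrt(0) = 0, while 2t - 11 = 0 — valid.

t = 5.5 or t = 7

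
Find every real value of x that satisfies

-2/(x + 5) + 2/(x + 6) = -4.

Multiply both sides by (x + 5)(x + 6):
-2(x + 6) + 2(x + 5) = -4(x + 5)(x + 6).
Expand and collect terms: -4x² - 44x - 118 = 0.
By the quadratic formula, x = (44 ± √48) / -8, so x ≈ -6.366 or x ≈ -4.634.
Neither value makes a denominator zero (x ≠ -5, x ≠ -6), so both are valid.

x = -6.366 or x = -4.634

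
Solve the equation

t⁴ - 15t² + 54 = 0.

Let u = t². The equation becomes u² - 15u + 54 = 0.
Factor: (u - 9)(u - 6) = 0, so u = 9 or u = 6.
t² = 9 gives t = ±3.
t² = 6 gives t = ±√(6) ≈ ±2.4495.

t = -3 or t = -2.4495 or t = 2.4495 or t = 3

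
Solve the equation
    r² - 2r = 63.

Bring every term to one side: r² - 2r - 63 = 0.
Factor: (r - 9)(r + 7) = 0.
So r = 9 or r = -7.

r = -7 or r = 9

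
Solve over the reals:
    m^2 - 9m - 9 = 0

Discriminant: (-9)^2 - 4*1*(-9) = 117.
Quadratic formula: m = (9 +/- sqrt(117)) / 2.
So m = 9/2 + 3*sqrt(13)/2 ~= 9.9083 or m = 9/2 - 3*sqrt(13)/2 ~= -0.9083.

m = -0.9083 or m = 9.9083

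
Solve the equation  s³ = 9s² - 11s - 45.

Rearrange: s³ - 9s² + 11s + 45 = 0.
Possible rational roots are divisors of 45. Testing s = 5 gives 0, so (s - 5) is a factor.
Divide: s³ - 9s² + 11s + 45 = (s - 5)(s² - 4s - 9).
Apply the quadratic formula to s² - 4s - 9 = 0: s = (4 ± √52)/2, i.e. s ≈ 5.6056 or s ≈ -1.6056.

s = -1.6056 or s = 5 or s = 5.6056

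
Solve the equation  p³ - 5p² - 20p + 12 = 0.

p = -3 or p = 0.5359 or p = 7.4641

Possible rational roots are divisors of 12. Testing p = -3 gives 0, so (p + 3) is a factor.
Divide: p³ - 5p² - 20p + 12 = (p + 3)(p² - 8p + 4).
Apply the quadratic formula to p² - 8p + 4 = 0: p = (8 ± √48)/2, i.e. p ≈ 7.4641 or p ≈ 0.5359.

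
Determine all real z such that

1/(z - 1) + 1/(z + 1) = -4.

Multiply both sides by (z - 1)(z + 1):
(z + 1) + (z - 1) = -4(z - 1)(z + 1).
Expand and collect terms: -4z^2 - 2z + 4 = 0.
By the quadratic formula, z = (2 +/- sqrt(68)) / -8, so z ~= -1.2808 or z ~= 0.7808.
Neither value makes a denominator zero (z != 1, z != -1), so both are valid.

z = -1.2808 or z = 0.7808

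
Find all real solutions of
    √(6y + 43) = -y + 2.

y = -3

Square both sides: 6y + 43 = (-y + 2)².
Expand and rearrange: y² - 10y - 39 = 0.
Solving gives y = 13 or y = -3.
Check each candidate in the original equation:
  y = 13: √(121) = 11, while -y + 2 = -11 — extraneous.
  y = -3: √(25) = 5, while -y + 2 = 5 — valid.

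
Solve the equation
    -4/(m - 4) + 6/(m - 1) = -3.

Multiply both sides by (m - 4)(m - 1):
-4(m - 1) + 6(m - 4) = -3(m - 4)(m - 1).
Expand and collect terms: -3m^2 + 13m + 8 = 0.
By the quadratic formula, m = (-13 +/- sqrt(265)) / -6, so m ~= -0.5465 or m ~= 4.8798.
Neither value makes a denominator zero (m != 4, m != 1), so both are valid.

m = -0.5465 or m = 4.8798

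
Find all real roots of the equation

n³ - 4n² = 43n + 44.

n = -4 or n = -1.1962 or n = 9.1962

Rearrange: n³ - 4n² - 43n - 44 = 0.
Possible rational roots are divisors of -44. Testing n = -4 gives 0, so (n + 4) is a factor.
Divide: n³ - 4n² - 43n - 44 = (n + 4)(n² - 8n - 11).
Apply the quadratic formula to n² - 8n - 11 = 0: n = (8 ± √108)/2, i.e. n ≈ 9.1962 or n ≈ -1.1962.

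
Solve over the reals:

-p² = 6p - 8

Rearrange to standard form: -p² - 6p + 8 = 0.
Discriminant: (-6)² − 4·(-1)·8 = 68.
Quadratic formula: p = (6 ± √68) / (-2).
So p = -√(17) - 3 ≈ -7.1231 or p = -3 + √(17) ≈ 1.1231.

p = -7.1231 or p = 1.1231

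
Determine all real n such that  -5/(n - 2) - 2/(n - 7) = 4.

n = 0.6433 or n = 6.6067

Multiply both sides by (n - 2)(n - 7):
-5(n - 7) - 2(n - 2) = 4(n - 2)(n - 7).
Expand and collect terms: 4n² - 29n + 17 = 0.
By the quadratic formula, n = (29 ± √569) / 8, so n ≈ 6.6067 or n ≈ 0.6433.
Neither value makes a denominator zero (n ≠ 2, n ≠ 7), so both are valid.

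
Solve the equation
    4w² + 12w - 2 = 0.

w = -3.1583 or w = 0.1583

Discriminant: (12)² − 4·4·(-2) = 176.
Quadratic formula: w = (-12 ± √176) / 8.
So w = -3/2 + √(11)/2 ≈ 0.1583 or w = -√(11)/2 - 3/2 ≈ -3.1583.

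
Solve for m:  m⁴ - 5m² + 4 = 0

Let u = m². The equation becomes u² - 5u + 4 = 0.
Factor: (u - 4)(u - 1) = 0, so u = 4 or u = 1.
m² = 4 gives m = ±2.
m² = 1 gives m = ±1.

m = -2 or m = -1 or m = 1 or m = 2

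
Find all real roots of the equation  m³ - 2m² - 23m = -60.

m = -5 or m = 3 or m = 4

Rearrange: m³ - 2m² - 23m + 60 = 0.
Possible rational roots are divisors of 60. Testing m = -5 gives 0, so (m + 5) is a factor.
Divide: m³ - 2m² - 23m + 60 = (m + 5)(m² - 7m + 12).
Factor the quadratic: m = 4 or m = 3.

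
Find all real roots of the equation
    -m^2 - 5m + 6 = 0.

m = -6 or m = 1

Factor: -1(m - 1)(m + 6) = 0.
So m = 1 or m = -6.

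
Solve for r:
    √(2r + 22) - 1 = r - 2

Isolate the radical: √(2r + 22) = r - 1.
Square both sides: 2r + 22 = (r - 1)².
Expand and rearrange: r² - 4r - 21 = 0.
Solving gives r = 7 or r = -3.
Check each candidate in the original equation:
  r = 7: √(36) = 6, while r - 1 = 6 — valid.
  r = -3: √(16) = 4, while r - 1 = -4 — extraneous.

r = 7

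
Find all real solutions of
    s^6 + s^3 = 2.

s = -1.2599 or s = 1

Let u = s^3. The equation becomes u^2 + u - 2 = 0.
Factor: (u - 1)(u + 2) = 0, so u = 1 or u = -2.
s^3 = 1 gives s = 1.
s^3 = -2 gives s = -(2)^(1/3) ~= -1.2599.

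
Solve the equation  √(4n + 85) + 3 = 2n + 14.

n = -1

Isolate the radical: √(4n + 85) = 2n + 11.
Square both sides: 4n + 85 = (2n + 11)².
Expand and rearrange: 4n² + 40n + 36 = 0.
Solving gives n = -1 or n = -9.
Check each candidate in the original equation:
  n = -1: √(81) = 9, while 2n + 11 = 9 — valid.
  n = -9: √(49) = 7, while 2n + 11 = -7 — extraneous.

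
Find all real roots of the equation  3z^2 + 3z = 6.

Bring every term to one side: 3z^2 + 3z - 6 = 0.
Factor: 3(z + 2)(z - 1) = 0.
So z = -2 or z = 1.

z = -2 or z = 1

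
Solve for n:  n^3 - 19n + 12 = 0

n = -4.6458 or n = 0.6458 or n = 4

Possible rational roots are divisors of 12. Testing n = 4 gives 0, so (n - 4) is a factor.
Divide: n^3 - 19n + 12 = (n - 4)(n^2 + 4n - 3).
Apply the quadratic formula to n^2 + 4n - 3 = 0: n = (-4 +/- sqrt(28))/2, i.e. n ~= 0.6458 or n ~= -4.6458.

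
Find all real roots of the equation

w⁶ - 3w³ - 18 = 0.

w = -1.4422 or w = 1.8171

Let u = w³. The equation becomes u² - 3u - 18 = 0.
Factor: (u + 3)(u - 6) = 0, so u = -3 or u = 6.
w³ = -3 gives w = -∛(3) ≈ -1.4422.
w³ = 6 gives w = ∛(6) ≈ 1.8171.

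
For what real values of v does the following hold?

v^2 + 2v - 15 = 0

v = -5 or v = 3

Factor: (v - 3)(v + 5) = 0.
So v = 3 or v = -5.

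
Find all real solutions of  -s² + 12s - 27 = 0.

s = 3 or s = 9

Factor: -1(s - 3)(s - 9) = 0.
So s = 3 or s = 9.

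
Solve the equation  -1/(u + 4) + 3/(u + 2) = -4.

Multiply both sides by (u + 4)(u + 2):
-(u + 2) + 3(u + 4) = -4(u + 4)(u + 2).
Expand and collect terms: -4u² - 26u - 42 = 0.
Factor or apply the quadratic formula: u = -3.5 or u = -3.
Neither value makes a denominator zero (u ≠ -4, u ≠ -2), so both are valid.

u = -3.5 or u = -3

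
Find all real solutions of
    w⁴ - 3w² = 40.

Let u = w². The equation becomes u² - 3u - 40 = 0.
Factor: (u - 8)(u + 5) = 0, so u = 8 or u = -5.
w² = 8 gives w = ±2·√(2) ≈ ±2.8284.
w² = -5 < 0 has no real solution.

w = -2.8284 or w = 2.8284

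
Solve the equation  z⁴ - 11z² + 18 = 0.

Let u = z². The equation becomes u² - 11u + 18 = 0.
Factor: (u - 2)(u - 9) = 0, so u = 2 or u = 9.
z² = 2 gives z = ±√(2) ≈ ±1.4142.
z² = 9 gives z = ±3.

z = -3 or z = -1.4142 or z = 1.4142 or z = 3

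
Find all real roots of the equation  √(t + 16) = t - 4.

Square both sides: t + 16 = (t - 4)².
Expand and rearrange: t² - 9t = 0.
Solving gives t = 9 or t = 0.
Check each candidate in the original equation:
  t = 9: √(25) = 5, while t - 4 = 5 — valid.
  t = 0: √(16) = 4, while t - 4 = -4 — extraneous.

t = 9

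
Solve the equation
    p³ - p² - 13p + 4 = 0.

Possible rational roots are divisors of 4. Testing p = 4 gives 0, so (p - 4) is a factor.
Divide: p³ - p² - 13p + 4 = (p - 4)(p² + 3p - 1).
Apply the quadratic formula to p² + 3p - 1 = 0: p = (-3 ± √13)/2, i.e. p ≈ 0.3028 or p ≈ -3.3028.

p = -3.3028 or p = 0.3028 or p = 4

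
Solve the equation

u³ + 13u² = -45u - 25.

u = -7.3166 or u = -5 or u = -0.6834

Rearrange: u³ + 13u² + 45u + 25 = 0.
Possible rational roots are divisors of 25. Testing u = -5 gives 0, so (u + 5) is a factor.
Divide: u³ + 13u² + 45u + 25 = (u + 5)(u² + 8u + 5).
Apply the quadratic formula to u² + 8u + 5 = 0: u = (-8 ± √44)/2, i.e. u ≈ -0.6834 or u ≈ -7.3166.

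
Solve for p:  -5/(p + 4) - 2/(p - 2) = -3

Multiply both sides by (p + 4)(p - 2):
-5(p - 2) - 2(p + 4) = -3(p + 4)(p - 2).
Expand and collect terms: -3p² + p + 22 = 0.
By the quadratic formula, p = (-1 ± √265) / -6, so p ≈ -2.5465 or p ≈ 2.8798.
Neither value makes a denominator zero (p ≠ -4, p ≠ 2), so both are valid.

p = -2.5465 or p = 2.8798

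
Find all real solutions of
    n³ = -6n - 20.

n = -2

Rearrange: n³ + 6n + 20 = 0.
Possible rational roots are divisors of 20. Testing n = -2 gives 0, so (n + 2) is a factor.
Divide: n³ + 6n + 20 = (n + 2)(n² - 2n + 10).
The quadratic n² - 2n + 10 has discriminant -36 < 0, so no further real roots.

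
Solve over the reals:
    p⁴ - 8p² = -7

Let u = p². The equation becomes u² - 8u + 7 = 0.
Factor: (u - 7)(u - 1) = 0, so u = 7 or u = 1.
p² = 7 gives p = ±√(7) ≈ ±2.6458.
p² = 1 gives p = ±1.

p = -2.6458 or p = -1 or p = 1 or p = 2.6458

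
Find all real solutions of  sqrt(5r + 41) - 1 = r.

Isolate the radical: sqrt(5r + 41) = r + 1.
Square both sides: 5r + 41 = (r + 1)^2.
Expand and rearrange: r^2 - 3r - 40 = 0.
Solving gives r = 8 or r = -5.
Check each candidate in the original equation:
  r = 8: sqrt(81) = 9, while r + 1 = 9 — valid.
  r = -5: sqrt(16) = 4, while r + 1 = -4 — extraneous.

r = 8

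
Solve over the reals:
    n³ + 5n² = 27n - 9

Rearrange: n³ + 5n² - 27n + 9 = 0.
Possible rational roots are divisors of 9. Testing n = 3 gives 0, so (n - 3) is a factor.
Divide: n³ + 5n² - 27n + 9 = (n - 3)(n² + 8n - 3).
Apply the quadratic formula to n² + 8n - 3 = 0: n = (-8 ± √76)/2, i.e. n ≈ 0.3589 or n ≈ -8.3589.

n = -8.3589 or n = 0.3589 or n = 3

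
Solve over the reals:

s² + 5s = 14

Bring every term to one side: s² + 5s - 14 = 0.
Factor: (s - 2)(s + 7) = 0.
So s = 2 or s = -7.

s = -7 or s = 2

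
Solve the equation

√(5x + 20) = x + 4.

Square both sides: 5x + 20 = (x + 4)².
Expand and rearrange: x² + 3x - 4 = 0.
Solving gives x = 1 or x = -4.
Check each candidate in the original equation:
  x = 1: √(25) = 5, while x + 4 = 5 — valid.
  x = -4: √(0) = 0, while x + 4 = 0 — valid.

x = -4 or x = 1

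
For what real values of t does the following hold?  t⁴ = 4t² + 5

t = -2.2361 or t = 2.2361

Let u = t². The equation becomes u² - 4u - 5 = 0.
Factor: (u - 5)(u + 1) = 0, so u = 5 or u = -1.
t² = 5 gives t = ±√(5) ≈ ±2.2361.
t² = -1 < 0 has no real solution.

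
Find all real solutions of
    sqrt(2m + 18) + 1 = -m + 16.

Isolate the radical: sqrt(2m + 18) = -m + 15.
Square both sides: 2m + 18 = (-m + 15)^2.
Expand and rearrange: m^2 - 32m + 207 = 0.
Solving gives m = 23 or m = 9.
Check each candidate in the original equation:
  m = 23: sqrt(64) = 8, while -m + 15 = -8 — extraneous.
  m = 9: sqrt(36) = 6, while -m + 15 = 6 — valid.

m = 9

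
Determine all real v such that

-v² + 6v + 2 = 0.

Discriminant: (6)² − 4·(-1)·2 = 44.
Quadratic formula: v = (-6 ± √44) / (-2).
So v = 3 - √(11) ≈ -0.3166 or v = 3 + √(11) ≈ 6.3166.

v = -0.3166 or v = 6.3166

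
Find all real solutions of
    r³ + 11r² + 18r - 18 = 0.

r = -8.6904 or r = -3 or r = 0.6904

Possible rational roots are divisors of -18. Testing r = -3 gives 0, so (r + 3) is a factor.
Divide: r³ + 11r² + 18r - 18 = (r + 3)(r² + 8r - 6).
Apply the quadratic formula to r² + 8r - 6 = 0: r = (-8 ± √88)/2, i.e. r ≈ 0.6904 or r ≈ -8.6904.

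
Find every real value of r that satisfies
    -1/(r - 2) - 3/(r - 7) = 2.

Multiply both sides by (r - 2)(r - 7):
-(r - 7) - 3(r - 2) = 2(r - 2)(r - 7).
Expand and collect terms: 2r² - 14r + 15 = 0.
By the quadratic formula, r = (14 ± √76) / 4, so r ≈ 5.6794 or r ≈ 1.3206.
Neither value makes a denominator zero (r ≠ 2, r ≠ 7), so both are valid.

r = 1.3206 or r = 5.6794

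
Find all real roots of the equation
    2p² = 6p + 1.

p = -0.1583 or p = 3.1583

Rearrange to standard form: 2p² - 6p - 1 = 0.
Discriminant: (-6)² − 4·2·(-1) = 44.
Quadratic formula: p = (6 ± √44) / 4.
So p = 3/2 + √(11)/2 ≈ 3.1583 or p = 3/2 - √(11)/2 ≈ -0.1583.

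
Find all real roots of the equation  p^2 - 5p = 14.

p = -2 or p = 7

Bring every term to one side: p^2 - 5p - 14 = 0.
Factor: (p + 2)(p - 7) = 0.
So p = -2 or p = 7.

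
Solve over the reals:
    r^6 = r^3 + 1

r = -0.8518 or r = 1.174

Let u = r^3. The equation becomes u^2 - u - 1 = 0.
By the quadratic formula, u = 1/2 + sqrt(5)/2 or u = 1/2 - sqrt(5)/2.
r^3 = 1/2 + sqrt(5)/2 gives r = (1/2 + sqrt(5)/2)^(1/3) ~= 1.174.
r^3 = 1/2 - sqrt(5)/2 gives r = -(-1/2 + sqrt(5)/2)^(1/3) ~= -0.8518.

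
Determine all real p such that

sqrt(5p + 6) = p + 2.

Square both sides: 5p + 6 = (p + 2)^2.
Expand and rearrange: p^2 - p - 2 = 0.
Solving gives p = 2 or p = -1.
Check each candidate in the original equation:
  p = 2: sqrt(16) = 4, while p + 2 = 4 — valid.
  p = -1: sqrt(1) = 1, while p + 2 = 1 — valid.

p = -1 or p = 2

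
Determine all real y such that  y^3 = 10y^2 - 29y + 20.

Rearrange: y^3 - 10y^2 + 29y - 20 = 0.
Possible rational roots are divisors of -20. Testing y = 5 gives 0, so (y - 5) is a factor.
Divide: y^3 - 10y^2 + 29y - 20 = (y - 5)(y^2 - 5y + 4).
Factor the quadratic: y = 4 or y = 1.

y = 1 or y = 4 or y = 5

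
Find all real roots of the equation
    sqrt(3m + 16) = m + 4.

m = 0

Square both sides: 3m + 16 = (m + 4)^2.
Expand and rearrange: m^2 + 5m = 0.
Solving gives m = 0 or m = -5.
Check each candidate in the original equation:
  m = 0: sqrt(16) = 4, while m + 4 = 4 — valid.
  m = -5: sqrt(1) = 1, while m + 4 = -1 — extraneous.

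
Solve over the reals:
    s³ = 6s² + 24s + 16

Rearrange: s³ - 6s² - 24s - 16 = 0.
Possible rational roots are divisors of -16. Testing s = -2 gives 0, so (s + 2) is a factor.
Divide: s³ - 6s² - 24s - 16 = (s + 2)(s² - 8s - 8).
Apply the quadratic formula to s² - 8s - 8 = 0: s = (8 ± √96)/2, i.e. s ≈ 8.899 or s ≈ -0.899.

s = -2 or s = -0.899 or s = 8.899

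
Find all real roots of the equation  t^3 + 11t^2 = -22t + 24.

Rearrange: t^3 + 11t^2 + 22t - 24 = 0.
Possible rational roots are divisors of -24. Testing t = -4 gives 0, so (t + 4) is a factor.
Divide: t^3 + 11t^2 + 22t - 24 = (t + 4)(t^2 + 7t - 6).
Apply the quadratic formula to t^2 + 7t - 6 = 0: t = (-7 +/- sqrt(73))/2, i.e. t ~= 0.772 or t ~= -7.772.

t = -7.772 or t = -4 or t = 0.772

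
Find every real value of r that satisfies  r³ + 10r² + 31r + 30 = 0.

r = -5 or r = -3 or r = -2

Possible rational roots are divisors of 30. Testing r = -5 gives 0, so (r + 5) is a factor.
Divide: r³ + 10r² + 31r + 30 = (r + 5)(r² + 5r + 6).
Factor the quadratic: r = -2 or r = -3.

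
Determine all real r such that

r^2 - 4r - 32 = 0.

r = -4 or r = 8

Factor: (r - 8)(r + 4) = 0.
So r = 8 or r = -4.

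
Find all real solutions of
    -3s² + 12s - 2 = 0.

Discriminant: (12)² − 4·(-3)·(-2) = 120.
Quadratic formula: s = (-12 ± √120) / (-6).
So s = 2 - √(30)/3 ≈ 0.1743 or s = √(30)/3 + 2 ≈ 3.8257.

s = 0.1743 or s = 3.8257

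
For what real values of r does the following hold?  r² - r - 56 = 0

r = -7 or r = 8

Factor: (r + 7)(r - 8) = 0.
So r = -7 or r = 8.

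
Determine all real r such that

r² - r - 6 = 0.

Factor: (r + 2)(r - 3) = 0.
So r = -2 or r = 3.

r = -2 or r = 3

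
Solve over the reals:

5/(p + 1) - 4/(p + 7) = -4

p = -5.6302 or p = -2.6198

Multiply both sides by (p + 1)(p + 7):
5(p + 7) - 4(p + 1) = -4(p + 1)(p + 7).
Expand and collect terms: -4p^2 - 33p - 59 = 0.
By the quadratic formula, p = (33 +/- sqrt(145)) / -8, so p ~= -5.6302 or p ~= -2.6198.
Neither value makes a denominator zero (p != -1, p != -7), so both are valid.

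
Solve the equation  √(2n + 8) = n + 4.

n = -4 or n = -2

Square both sides: 2n + 8 = (n + 4)².
Expand and rearrange: n² + 6n + 8 = 0.
Solving gives n = -2 or n = -4.
Check each candidate in the original equation:
  n = -2: √(4) = 2, while n + 4 = 2 — valid.
  n = -4: √(0) = 0, while n + 4 = 0 — valid.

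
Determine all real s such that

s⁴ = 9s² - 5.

s = -2.8992 or s = -0.7713 or s = 0.7713 or s = 2.8992

Let u = s². The equation becomes u² - 9u + 5 = 0.
By the quadratic formula, u = √(61)/2 + 9/2 or u = 9/2 - √(61)/2.
s² = √(61)/2 + 9/2 gives s = ±√(√(61)/2 + 9/2) ≈ ±2.8992.
s² = 9/2 - √(61)/2 gives s = ±√(9/2 - √(61)/2) ≈ ±0.7713.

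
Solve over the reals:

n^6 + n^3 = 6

Let u = n^3. The equation becomes u^2 + u - 6 = 0.
Factor: (u - 2)(u + 3) = 0, so u = 2 or u = -3.
n^3 = 2 gives n = (2)^(1/3) ~= 1.2599.
n^3 = -3 gives n = -(3)^(1/3) ~= -1.4422.

n = -1.4422 or n = 1.2599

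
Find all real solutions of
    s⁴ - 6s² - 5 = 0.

Let u = s². The equation becomes u² - 6u - 5 = 0.
By the quadratic formula, u = 3 + √(14) or u = 3 - √(14).
s² = 3 + √(14) gives s = ±√(3 + √(14)) ≈ ±2.5965.
s² = 3 - √(14) < 0 has no real solution.

s = -2.5965 or s = 2.5965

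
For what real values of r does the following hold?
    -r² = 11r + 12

Rearrange to standard form: -r² - 11r - 12 = 0.
Discriminant: (-11)² − 4·(-1)·(-12) = 73.
Quadratic formula: r = (11 ± √73) / (-2).
So r = -11/2 - √(73)/2 ≈ -9.772 or r = -11/2 + √(73)/2 ≈ -1.228.

r = -9.772 or r = -1.228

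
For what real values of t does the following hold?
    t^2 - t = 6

Bring every term to one side: t^2 - t - 6 = 0.
Factor: (t + 2)(t - 3) = 0.
So t = -2 or t = 3.

t = -2 or t = 3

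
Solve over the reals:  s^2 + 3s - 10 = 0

Factor: (s - 2)(s + 5) = 0.
So s = 2 or s = -5.

s = -5 or s = 2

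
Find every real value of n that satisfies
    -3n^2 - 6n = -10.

Rearrange to standard form: -3n^2 - 6n + 10 = 0.
Discriminant: (-6)^2 - 4*(-3)*10 = 156.
Quadratic formula: n = (6 +/- sqrt(156)) / (-6).
So n = -sqrt(39)/3 - 1 ~= -3.0817 or n = -1 + sqrt(39)/3 ~= 1.0817.

n = -3.0817 or n = 1.0817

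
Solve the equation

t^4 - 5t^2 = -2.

t = -2.1358 or t = -0.6622 or t = 0.6622 or t = 2.1358

Let u = t^2. The equation becomes u^2 - 5u + 2 = 0.
By the quadratic formula, u = sqrt(17)/2 + 5/2 or u = 5/2 - sqrt(17)/2.
t^2 = sqrt(17)/2 + 5/2 gives t = +/-sqrt(sqrt(17)/2 + 5/2) ~= +/-2.1358.
t^2 = 5/2 - sqrt(17)/2 gives t = +/-sqrt(5/2 - sqrt(17)/2) ~= +/-0.6622.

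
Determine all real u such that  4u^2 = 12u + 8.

u = -0.5616 or u = 3.5616

Rearrange to standard form: 4u^2 - 12u - 8 = 0.
Discriminant: (-12)^2 - 4*4*(-8) = 272.
Quadratic formula: u = (12 +/- sqrt(272)) / 8.
So u = 3/2 + sqrt(17)/2 ~= 3.5616 or u = 3/2 - sqrt(17)/2 ~= -0.5616.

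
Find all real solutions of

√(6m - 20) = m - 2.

m = 4 or m = 6

Square both sides: 6m - 20 = (m - 2)².
Expand and rearrange: m² - 10m + 24 = 0.
Solving gives m = 6 or m = 4.
Check each candidate in the original equation:
  m = 6: √(16) = 4, while m - 2 = 4 — valid.
  m = 4: √(4) = 2, while m - 2 = 2 — valid.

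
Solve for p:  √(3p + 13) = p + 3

Square both sides: 3p + 13 = (p + 3)².
Expand and rearrange: p² + 3p - 4 = 0.
Solving gives p = 1 or p = -4.
Check each candidate in the original equation:
  p = 1: √(16) = 4, while p + 3 = 4 — valid.
  p = -4: √(1) = 1, while p + 3 = -1 — extraneous.

p = 1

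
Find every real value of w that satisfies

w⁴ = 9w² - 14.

Let u = w². The equation becomes u² - 9u + 14 = 0.
Factor: (u - 2)(u - 7) = 0, so u = 2 or u = 7.
w² = 2 gives w = ±√(2) ≈ ±1.4142.
w² = 7 gives w = ±√(7) ≈ ±2.6458.

w = -2.6458 or w = -1.4142 or w = 1.4142 or w = 2.6458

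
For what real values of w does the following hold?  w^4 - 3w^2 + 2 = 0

w = -1.4142 or w = -1 or w = 1 or w = 1.4142

Let u = w^2. The equation becomes u^2 - 3u + 2 = 0.
Factor: (u - 2)(u - 1) = 0, so u = 2 or u = 1.
w^2 = 2 gives w = +/-sqrt(2) ~= +/-1.4142.
w^2 = 1 gives w = +/-1.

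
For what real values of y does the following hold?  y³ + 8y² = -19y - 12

Rearrange: y³ + 8y² + 19y + 12 = 0.
Possible rational roots are divisors of 12. Testing y = -4 gives 0, so (y + 4) is a factor.
Divide: y³ + 8y² + 19y + 12 = (y + 4)(y² + 4y + 3).
Factor the quadratic: y = -1 or y = -3.

y = -4 or y = -3 or y = -1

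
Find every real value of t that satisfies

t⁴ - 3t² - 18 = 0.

t = -2.4495 or t = 2.4495

Let u = t². The equation becomes u² - 3u - 18 = 0.
Factor: (u - 6)(u + 3) = 0, so u = 6 or u = -3.
t² = 6 gives t = ±√(6) ≈ ±2.4495.
t² = -3 < 0 has no real solution.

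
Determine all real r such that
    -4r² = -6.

r = -1.2247 or r = 1.2247

Rearrange to standard form: -4r² + 6 = 0.
Discriminant: (0)² − 4·(-4)·6 = 96.
Quadratic formula: r = (0 ± √96) / (-8).
So r = -√(6)/2 ≈ -1.2247 or r = √(6)/2 ≈ 1.2247.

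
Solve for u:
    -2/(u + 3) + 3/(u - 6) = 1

u = -4.5574 or u = 8.5574

Multiply both sides by (u + 3)(u - 6):
-2(u - 6) + 3(u + 3) = (u + 3)(u - 6).
Expand and collect terms: u² - 4u - 39 = 0.
By the quadratic formula, u = (4 ± √172) / 2, so u ≈ 8.5574 or u ≈ -4.5574.
Neither value makes a denominator zero (u ≠ -3, u ≠ 6), so both are valid.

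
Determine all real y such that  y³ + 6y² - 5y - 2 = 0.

y = -6.7016 or y = -0.2984 or y = 1

Possible rational roots are divisors of -2. Testing y = 1 gives 0, so (y - 1) is a factor.
Divide: y³ + 6y² - 5y - 2 = (y - 1)(y² + 7y + 2).
Apply the quadratic formula to y² + 7y + 2 = 0: y = (-7 ± √41)/2, i.e. y ≈ -0.2984 or y ≈ -6.7016.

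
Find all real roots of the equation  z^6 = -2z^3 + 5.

Let u = z^3. The equation becomes u^2 + 2u - 5 = 0.
By the quadratic formula, u = -1 + sqrt(6) or u = -sqrt(6) - 1.
z^3 = -1 + sqrt(6) gives z = (-1 + sqrt(6))^(1/3) ~= 1.1317.
z^3 = -sqrt(6) - 1 gives z = -(1 + sqrt(6))^(1/3) ~= -1.511.

z = -1.511 or z = 1.1317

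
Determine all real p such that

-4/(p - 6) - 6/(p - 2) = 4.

Multiply both sides by (p - 6)(p - 2):
-4(p - 2) - 6(p - 6) = 4(p - 6)(p - 2).
Expand and collect terms: 4p² - 22p + 4 = 0.
By the quadratic formula, p = (22 ± √420) / 8, so p ≈ 5.3117 or p ≈ 0.1883.
Neither value makes a denominator zero (p ≠ 6, p ≠ 2), so both are valid.

p = 0.1883 or p = 5.3117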